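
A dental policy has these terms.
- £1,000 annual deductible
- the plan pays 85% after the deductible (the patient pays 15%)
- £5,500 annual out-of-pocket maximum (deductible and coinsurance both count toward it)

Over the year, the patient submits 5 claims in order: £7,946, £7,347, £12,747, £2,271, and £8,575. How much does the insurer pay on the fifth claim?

£8,471.65

Claim 1 (£7,946): £1,000 finishes the deductible; £6,946 goes to coinsurance; coinsurance £6,946 × 15% = £1,041.90. Patient owes £2,041.90 (running OOP £2,041.90). Insurer: £7,946 − £2,041.90 = £5,904.10.
Claim 2 (£7,347): deductible met; 15% of £7,347 = £1,102.05. Patient pays £1,102.05; OOP now £3,143.95. Plan pays £7,347 − £1,102.05 = £6,244.95.
Claim 3 (£12,747): deductible met; 15% of £12,747 = £1,912.05. Patient owes £1,912.05 (running OOP £5,056). Insurer: £12,747 − £1,912.05 = £10,834.95.
Claim 4 (£2,271): deductible already satisfied, so patient's share is 15% × £2,271 = £340.65. Patient pays £340.65; OOP now £5,396.65. Plan pays £2,271 − £340.65 = £1,930.35.
Claim 5 (£8,575): 15% coinsurance on £8,575 = £1,286.25. OOP would hit £6,682.90 > £5,500, so the cap limits the patient to £5,500 − £5,396.65 = £103.35. Plan pays £8,575 − £103.35 = £8,471.65.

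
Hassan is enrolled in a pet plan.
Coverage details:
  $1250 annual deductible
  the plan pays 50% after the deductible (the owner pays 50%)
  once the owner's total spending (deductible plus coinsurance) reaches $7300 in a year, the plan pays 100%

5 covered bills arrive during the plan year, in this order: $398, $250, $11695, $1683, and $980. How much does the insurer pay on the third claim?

Bill 1, $398: all of it applies to the deductible. Owner owes $398 (running OOP $398). Plan pays $398 − $398 = $0.
Bill 2, $250: all of it applies to the deductible. Owner pays $250; OOP now $648. Plan pays $250 − $250 = $0.
Bill 3, $11695: deductible takes $602, $11093 remains; 50% of $11093 = $5546.50. Owner pays $6148.50; OOP now $6796.50. Plan pays $11695 − $6148.50 = $5546.50.

$5546.50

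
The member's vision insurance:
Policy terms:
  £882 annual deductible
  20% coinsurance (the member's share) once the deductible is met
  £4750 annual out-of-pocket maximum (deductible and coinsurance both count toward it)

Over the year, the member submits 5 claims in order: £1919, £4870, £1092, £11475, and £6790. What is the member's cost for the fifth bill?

£173.20

Claim 1 (£1919): £882 finishes the deductible; £1037 goes to coinsurance; member's 20% is £207.40. Member owes £1089.40 (running OOP £1089.40).
Claim 2 (£4870): deductible met; 20% of £4870 = £974. Cost to member: £974. OOP to date £2063.40.
Claim 3 (£1092): deductible already satisfied, so member's share is 20% × £1092 = £218.40. Cost to member: £218.40. OOP to date £2281.80.
Claim 4 (£11475): deductible already satisfied, so member's share is 20% × £11475 = £2295. Member owes £2295 (running OOP £4576.80).
Claim 5 (£6790): deductible already satisfied, so member's share is 20% × £6790 = £1358. That would push OOP to £5934.80, over the £4750 cap, so member pays £4750 − £4576.80 = £173.20.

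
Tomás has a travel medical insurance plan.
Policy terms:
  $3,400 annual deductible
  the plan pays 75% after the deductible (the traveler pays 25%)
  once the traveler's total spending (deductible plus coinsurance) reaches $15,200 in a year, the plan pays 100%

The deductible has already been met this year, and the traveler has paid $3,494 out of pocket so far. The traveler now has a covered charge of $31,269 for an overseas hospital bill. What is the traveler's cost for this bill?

$7,817.25

With the deductible met, the entire $31,269 is subject to coinsurance.
Coinsurance: $31,269 × 25% = $7,817.25.
Year-to-date out-of-pocket becomes $3,494 + $7,817.25 = $11,311.25, still under the $15,200 maximum, so no cap applies.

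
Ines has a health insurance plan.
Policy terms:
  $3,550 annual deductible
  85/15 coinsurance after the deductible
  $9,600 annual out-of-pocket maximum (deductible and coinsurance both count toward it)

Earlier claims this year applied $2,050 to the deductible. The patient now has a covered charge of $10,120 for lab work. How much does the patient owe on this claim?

$2,793

$2,050 of the $3,550 deductible is already met, leaving $1,500.
That leaves $10,120 − $1,500 = $8,620 for coinsurance.
Patient's 15% share of $8,620 is $1,293.
That puts the patient's cost at $1,500 + $1,293 = $2,793 before any cap.
Total out-of-pocket so far would be $2,050 + $2,793 = $4,843, below the $9,600 cap — no reduction.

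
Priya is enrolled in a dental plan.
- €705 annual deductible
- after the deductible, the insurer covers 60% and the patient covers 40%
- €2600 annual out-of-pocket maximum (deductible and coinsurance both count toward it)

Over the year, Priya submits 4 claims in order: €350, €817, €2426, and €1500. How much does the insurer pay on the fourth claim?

Claim 1 — €350: all of it applies to the deductible. Cost to patient: €350. OOP to date €350. Insurer: €350 − €350 = €0.
Claim 2 — €817: deductible takes €355, €462 remains; 40% of €462 = €184.80. Cost to patient: €539.80. OOP to date €889.80. Plan pays €817 − €539.80 = €277.20.
Claim 3 — €2426: deductible already satisfied, so patient's share is 40% × €2426 = €970.40. Patient pays €970.40; OOP now €1860.20. Insurer: €2426 − €970.40 = €1455.60.
Claim 4 — €1500: deductible already satisfied, so patient's share is 40% × €1500 = €600. Patient owes €600 (running OOP €2460.20). Plan pays €1500 − €600 = €900.

€900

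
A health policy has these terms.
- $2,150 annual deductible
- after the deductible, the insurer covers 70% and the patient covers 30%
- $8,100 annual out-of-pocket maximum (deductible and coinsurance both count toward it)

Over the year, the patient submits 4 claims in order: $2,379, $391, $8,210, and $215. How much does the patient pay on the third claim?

$2,463

Claim 1 ($2,379): $2,150 finishes the deductible; $229 goes to coinsurance; coinsurance $229 × 30% = $68.70. Patient owes $2,218.70 (running OOP $2,218.70).
Claim 2 ($391): deductible already satisfied, so patient's share is 30% × $391 = $117.30. Patient owes $117.30 (running OOP $2,336).
Claim 3 ($8,210): deductible met; 30% of $8,210 = $2,463. Cost to patient: $2,463. OOP to date $4,799.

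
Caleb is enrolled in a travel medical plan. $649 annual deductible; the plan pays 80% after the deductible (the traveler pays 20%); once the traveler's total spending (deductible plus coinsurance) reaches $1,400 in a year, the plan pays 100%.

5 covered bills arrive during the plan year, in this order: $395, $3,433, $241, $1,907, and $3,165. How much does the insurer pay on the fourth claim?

$1,840

Claim 1 ($395): fully absorbed by the deductible. Traveler owes $395 (running OOP $395). Plan pays $395 − $395 = $0.
Claim 2 ($3,433): $254 to deductible, leaving $3,179; 20% of $3,179 = $635.80. Cost to traveler: $889.80. OOP to date $1,284.80. Insurer: $3,433 − $889.80 = $2,543.20.
Claim 3 ($241): 20% coinsurance on $241 = $48.20. Cost to traveler: $48.20. OOP to date $1,333. Plan pays $241 − $48.20 = $192.80.
Claim 4 ($1,907): 20% coinsurance on $1,907 = $381.40. Adding that to $1,333 gives $1,714.40, past the $1,400 cap; traveler pays only $1,400 − $1,333 = $67. Plan pays $1,907 − $67 = $1,840.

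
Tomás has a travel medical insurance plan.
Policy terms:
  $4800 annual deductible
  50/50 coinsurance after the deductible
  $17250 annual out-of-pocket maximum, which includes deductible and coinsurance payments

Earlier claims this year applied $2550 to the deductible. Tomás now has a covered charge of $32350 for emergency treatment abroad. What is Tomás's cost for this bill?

Remaining deductible: $4800 − $2550 = $2250.
After the $2250 deductible portion, $32350 − $2250 = $30100 is subject to coinsurance.
50% of $30100 = $15050 falls to the traveler.
Traveler responsibility before any cap: $2250 + $15050 = $17300.
Adding $17300 to the $2550 already spent would give $19850, which exceeds the $17250 cap; the traveler pays just $17250 − $2550 = $14700.

$14700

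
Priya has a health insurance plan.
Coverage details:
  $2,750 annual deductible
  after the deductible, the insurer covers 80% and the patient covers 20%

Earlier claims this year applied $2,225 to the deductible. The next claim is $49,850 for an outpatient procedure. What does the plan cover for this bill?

$39,460

Deductible still to meet: $2,750 − $2,225 = $525.
After the $525 deductible portion, $49,850 − $525 = $49,325 is subject to coinsurance.
20% of $49,325 = $9,865 falls to the patient.
That puts the patient's cost at $525 + $9,865 = $10,390.
Insurer pays the balance: $49,850 − $10,390 = $39,460.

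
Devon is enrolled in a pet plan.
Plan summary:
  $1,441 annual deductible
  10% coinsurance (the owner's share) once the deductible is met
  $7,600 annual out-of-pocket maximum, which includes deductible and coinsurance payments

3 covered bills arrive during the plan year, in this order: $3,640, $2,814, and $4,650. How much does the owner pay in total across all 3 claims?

Claim 1 ($3,640): $1,441 finishes the deductible; $2,199 goes to coinsurance; 10% of $2,199 = $219.90. Owner owes $1,660.90 (running OOP $1,660.90).
Claim 2 ($2,814): 10% coinsurance on $2,814 = $281.40. Owner pays $281.40; OOP now $1,942.30.
Claim 3 ($4,650): deductible already satisfied, so owner's share is 10% × $4,650 = $465. Owner owes $465 (running OOP $2,407.30).
Total paid by the owner: $1,660.90 + $281.40 + $465 = $2,407.30.

$2,407.30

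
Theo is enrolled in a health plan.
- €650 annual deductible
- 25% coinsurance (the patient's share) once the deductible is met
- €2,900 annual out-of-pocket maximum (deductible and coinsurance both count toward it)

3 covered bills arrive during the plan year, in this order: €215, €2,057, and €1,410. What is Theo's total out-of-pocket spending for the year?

€1,408

#1 (€215): all of it applies to the deductible. Patient owes €215 (running OOP €215).
#2 (€2,057): deductible takes €435, €1,622 remains; 25% of €1,622 = €405.50. Patient owes €840.50 (running OOP €1,055.50).
#3 (€1,410): deductible met; 25% of €1,410 = €352.50. Cost to patient: €352.50. OOP to date €1,408.
Summing the patient's payments: €215 + €840.50 + €352.50 = €1,408.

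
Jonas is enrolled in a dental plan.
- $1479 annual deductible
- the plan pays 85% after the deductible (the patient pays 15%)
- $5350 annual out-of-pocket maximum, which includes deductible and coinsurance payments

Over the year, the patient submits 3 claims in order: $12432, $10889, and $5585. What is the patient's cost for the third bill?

#1 ($12432): $1479 finishes the deductible; $10953 goes to coinsurance; 15% of $10953 = $1642.95. Patient pays $3121.95; OOP now $3121.95.
#2 ($10889): deductible already satisfied, so patient's share is 15% × $10889 = $1633.35. Patient pays $1633.35; OOP now $4755.30.
#3 ($5585): deductible already satisfied, so patient's share is 15% × $5585 = $837.75. Adding that to $4755.30 gives $5593.05, past the $5350 cap; patient pays only $5350 − $4755.30 = $594.70.

$594.70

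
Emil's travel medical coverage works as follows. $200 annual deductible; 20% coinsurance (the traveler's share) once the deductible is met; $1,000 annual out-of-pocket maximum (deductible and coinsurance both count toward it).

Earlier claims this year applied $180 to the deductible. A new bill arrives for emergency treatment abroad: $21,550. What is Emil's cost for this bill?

$180 of the $200 deductible is already met, leaving $20.
That leaves $21,550 − $20 = $21,530 for coinsurance.
Coinsurance: $21,530 × 20% = $4,306.
Traveler responsibility before any cap: $20 + $4,306 = $4,326.
Adding $4,326 to the $180 already spent would give $4,506, which exceeds the $1,000 cap; the traveler pays just $1,000 − $180 = $820.

$820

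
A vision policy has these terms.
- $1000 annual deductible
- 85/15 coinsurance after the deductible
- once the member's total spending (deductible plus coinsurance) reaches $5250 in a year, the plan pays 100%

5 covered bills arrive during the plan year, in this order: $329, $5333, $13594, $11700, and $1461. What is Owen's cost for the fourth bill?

Claim 1 ($329): entire amount goes to the deductible. Member owes $329 (running OOP $329).
Claim 2 ($5333): deductible takes $671, $4662 remains; 15% of $4662 = $699.30. Member pays $1370.30; OOP now $1699.30.
Claim 3 ($13594): 15% coinsurance on $13594 = $2039.10. Cost to member: $2039.10. OOP to date $3738.40.
Claim 4 ($11700): deductible met; 15% of $11700 = $1755. Adding that to $3738.40 gives $5493.40, past the $5250 cap; member pays only $5250 − $3738.40 = $1511.60.

$1511.60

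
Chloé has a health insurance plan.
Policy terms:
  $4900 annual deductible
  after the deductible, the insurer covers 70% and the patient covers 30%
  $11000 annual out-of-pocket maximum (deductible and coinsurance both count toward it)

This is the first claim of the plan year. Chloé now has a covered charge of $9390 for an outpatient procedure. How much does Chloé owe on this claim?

$6247

Deductible not yet touched, so the first $4900 of the bill goes to the deductible.
The remaining $4490 (= $9390 − $4900) moves to coinsurance.
30% of $4490 = $1347 falls to the patient.
That puts the patient's cost at $4900 + $1347 = $6247 before any cap.
Total out-of-pocket so far would be $0 + $6247 = $6247, below the $11000 cap — no reduction.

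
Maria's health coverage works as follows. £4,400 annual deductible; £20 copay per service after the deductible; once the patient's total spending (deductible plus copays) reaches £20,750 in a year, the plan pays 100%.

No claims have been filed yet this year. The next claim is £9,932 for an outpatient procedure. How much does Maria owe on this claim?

Nothing has been paid toward the £4,400 deductible, so the first £4,400 of this charge is applied there.
After the £4,400 deductible portion, £9,932 − £4,400 = £5,532 is subject to the copay.
Copay on this service: £20.
That puts the patient's cost at £4,400 + £20 = £4,420 before any cap.
Cumulative spending £0 + £4,420 = £4,420 stays under the £20,750 maximum.

£4,420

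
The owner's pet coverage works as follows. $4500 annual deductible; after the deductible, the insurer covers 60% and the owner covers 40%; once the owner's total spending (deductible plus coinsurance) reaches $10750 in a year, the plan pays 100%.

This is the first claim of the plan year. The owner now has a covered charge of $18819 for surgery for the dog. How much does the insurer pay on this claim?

$8591.40

Deductible not yet touched, so the first $4500 of the bill goes to the deductible.
After the $4500 deductible portion, $18819 − $4500 = $14319 is subject to coinsurance.
Coinsurance: $14319 × 40% = $5727.60.
Owner responsibility before any cap: $4500 + $5727.60 = $10227.60.
Total out-of-pocket so far would be $0 + $10227.60 = $10227.60, below the $10750 cap — no reduction.
The insurer covers the remainder: $18819 − $10227.60 = $8591.40.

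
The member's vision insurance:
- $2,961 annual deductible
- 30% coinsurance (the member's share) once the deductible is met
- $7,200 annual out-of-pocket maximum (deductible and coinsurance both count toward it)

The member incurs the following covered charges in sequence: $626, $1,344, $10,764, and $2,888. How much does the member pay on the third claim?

Claim 1 ($626): fully absorbed by the deductible. Member owes $626 (running OOP $626).
Claim 2 ($1,344): fully absorbed by the deductible. Cost to member: $1,344. OOP to date $1,970.
Claim 3 ($10,764): $991 finishes the deductible; $9,773 goes to coinsurance; coinsurance $9,773 × 30% = $2,931.90. Member owes $3,922.90 (running OOP $5,892.90).

$3,922.90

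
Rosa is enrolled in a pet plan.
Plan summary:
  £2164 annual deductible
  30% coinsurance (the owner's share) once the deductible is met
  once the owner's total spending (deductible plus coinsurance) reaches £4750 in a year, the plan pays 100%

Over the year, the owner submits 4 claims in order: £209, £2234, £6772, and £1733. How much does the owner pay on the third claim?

#1 (£209): entire amount goes to the deductible. Cost to owner: £209. OOP to date £209.
#2 (£2234): £1955 to deductible, leaving £279; 30% of £279 = £83.70. Owner owes £2038.70 (running OOP £2247.70).
#3 (£6772): deductible already satisfied, so owner's share is 30% × £6772 = £2031.60. Owner pays £2031.60; OOP now £4279.30.

£2031.60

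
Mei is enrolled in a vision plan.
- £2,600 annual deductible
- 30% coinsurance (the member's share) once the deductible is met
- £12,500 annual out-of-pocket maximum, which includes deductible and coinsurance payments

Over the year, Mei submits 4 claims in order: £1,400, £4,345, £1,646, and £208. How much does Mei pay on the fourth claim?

Claim 1 — £1,400: all of it applies to the deductible. Member pays £1,400; OOP now £1,400.
Claim 2 — £4,345: £1,200 to deductible, leaving £3,145; coinsurance £3,145 × 30% = £943.50. Member owes £2,143.50 (running OOP £3,543.50).
Claim 3 — £1,646: deductible already satisfied, so member's share is 30% × £1,646 = £493.80. Cost to member: £493.80. OOP to date £4,037.30.
Claim 4 — £208: 30% coinsurance on £208 = £62.40. Member owes £62.40 (running OOP £4,099.70).

£62.40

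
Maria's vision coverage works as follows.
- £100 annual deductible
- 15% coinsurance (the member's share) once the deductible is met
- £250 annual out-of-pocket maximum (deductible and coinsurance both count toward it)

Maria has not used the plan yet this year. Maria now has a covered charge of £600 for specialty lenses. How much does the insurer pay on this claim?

Deductible not yet touched, so the first £100 of the bill goes to the deductible.
The remaining £500 (= £600 − £100) moves to coinsurance.
Coinsurance: £500 × 15% = £75.
That puts the member's cost at £100 + £75 = £175 before any cap.
Year-to-date out-of-pocket becomes £0 + £175 = £175, still under the £250 maximum, so no cap applies.
The plan picks up £600 − £175 = £425.

£425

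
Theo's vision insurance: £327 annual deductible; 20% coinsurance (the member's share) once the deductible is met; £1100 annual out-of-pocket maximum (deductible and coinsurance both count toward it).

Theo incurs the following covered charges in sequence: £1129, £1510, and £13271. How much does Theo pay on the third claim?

£310.60

Claim 1 (£1129): £327 finishes the deductible; £802 goes to coinsurance; 20% of £802 = £160.40. Cost to member: £487.40. OOP to date £487.40.
Claim 2 (£1510): deductible already satisfied, so member's share is 20% × £1510 = £302. Member owes £302 (running OOP £789.40).
Claim 3 (£13271): 20% coinsurance on £13271 = £2654.20. Adding that to £789.40 gives £3443.60, past the £1100 cap; member pays only £1100 − £789.40 = £310.60.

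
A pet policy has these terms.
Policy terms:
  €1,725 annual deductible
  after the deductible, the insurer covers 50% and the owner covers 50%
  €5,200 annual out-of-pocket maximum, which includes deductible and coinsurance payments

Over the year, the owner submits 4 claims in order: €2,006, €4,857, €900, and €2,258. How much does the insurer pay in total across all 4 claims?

Claim 1 — €2,006: €1,725 finishes the deductible; €281 goes to coinsurance; coinsurance €281 × 50% = €140.50. Cost to owner: €1,865.50. OOP to date €1,865.50. Insurer: €2,006 − €1,865.50 = €140.50.
Claim 2 — €4,857: deductible already satisfied, so owner's share is 50% × €4,857 = €2,428.50. Owner pays €2,428.50; OOP now €4,294. Insurer: €4,857 − €2,428.50 = €2,428.50.
Claim 3 — €900: 50% coinsurance on €900 = €450. Owner owes €450 (running OOP €4,744). Plan pays €900 − €450 = €450.
Claim 4 — €2,258: deductible met; 50% of €2,258 = €1,129. OOP would hit €5,873 > €5,200, so the cap limits the owner to €5,200 − €4,744 = €456. Insurer: €2,258 − €456 = €1,802.
Insurer total: €140.50 + €2,428.50 + €450 + €1,802 = €4,821.

€4,821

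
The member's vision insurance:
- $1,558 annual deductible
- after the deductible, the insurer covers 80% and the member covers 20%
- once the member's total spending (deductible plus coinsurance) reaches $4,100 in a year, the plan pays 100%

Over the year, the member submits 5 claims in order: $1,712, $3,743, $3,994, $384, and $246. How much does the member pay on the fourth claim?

$76.80

Bill 1, $1,712: $1,558 to deductible, leaving $154; 20% of $154 = $30.80. Member pays $1,588.80; OOP now $1,588.80.
Bill 2, $3,743: deductible met; 20% of $3,743 = $748.60. Cost to member: $748.60. OOP to date $2,337.40.
Bill 3, $3,994: deductible already satisfied, so member's share is 20% × $3,994 = $798.80. Member owes $798.80 (running OOP $3,136.20).
Bill 4, $384: 20% coinsurance on $384 = $76.80. Member owes $76.80 (running OOP $3,213).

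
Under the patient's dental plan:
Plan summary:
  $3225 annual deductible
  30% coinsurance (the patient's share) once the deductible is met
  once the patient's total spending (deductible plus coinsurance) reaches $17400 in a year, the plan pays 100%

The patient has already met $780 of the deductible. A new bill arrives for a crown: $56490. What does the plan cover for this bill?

$39870

Remaining deductible: $3225 − $780 = $2445.
After the $2445 deductible portion, $56490 − $2445 = $54045 is subject to coinsurance.
Patient's 30% share of $54045 is $16213.50.
Patient responsibility before any cap: $2445 + $16213.50 = $18658.50.
Year-to-date out-of-pocket would reach $780 + $18658.50 = $19438.50, above the $17400 maximum, so the patient pays only $17400 − $780 = $16620.
The insurer covers the remainder: $56490 − $16620 = $39870.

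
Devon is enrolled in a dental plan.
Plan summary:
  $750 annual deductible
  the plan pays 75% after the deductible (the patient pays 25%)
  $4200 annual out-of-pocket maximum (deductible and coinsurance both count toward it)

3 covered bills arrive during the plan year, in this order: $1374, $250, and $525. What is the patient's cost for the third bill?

$131.25

Bill 1, $1374: $750 finishes the deductible; $624 goes to coinsurance; patient's 25% is $156. Patient owes $906 (running OOP $906).
Bill 2, $250: deductible already satisfied, so patient's share is 25% × $250 = $62.50. Patient pays $62.50; OOP now $968.50.
Bill 3, $525: deductible already satisfied, so patient's share is 25% × $525 = $131.25. Patient owes $131.25 (running OOP $1099.75).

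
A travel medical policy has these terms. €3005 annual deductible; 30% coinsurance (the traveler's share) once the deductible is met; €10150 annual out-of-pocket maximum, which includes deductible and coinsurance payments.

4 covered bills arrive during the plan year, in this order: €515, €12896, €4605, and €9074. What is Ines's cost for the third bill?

Claim 1 (€515): fully absorbed by the deductible. Traveler pays €515; OOP now €515.
Claim 2 (€12896): €2490 to deductible, leaving €10406; coinsurance €10406 × 30% = €3121.80. Traveler pays €5611.80; OOP now €6126.80.
Claim 3 (€4605): deductible already satisfied, so traveler's share is 30% × €4605 = €1381.50. Traveler owes €1381.50 (running OOP €7508.30).

€1381.50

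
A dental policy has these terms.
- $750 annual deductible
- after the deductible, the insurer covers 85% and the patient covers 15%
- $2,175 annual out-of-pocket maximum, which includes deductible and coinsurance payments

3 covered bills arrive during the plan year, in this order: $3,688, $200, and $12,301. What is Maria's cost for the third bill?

$954.30

Claim 1 — $3,688: $750 to deductible, leaving $2,938; 15% of $2,938 = $440.70. Cost to patient: $1,190.70. OOP to date $1,190.70.
Claim 2 — $200: deductible already satisfied, so patient's share is 15% × $200 = $30. Cost to patient: $30. OOP to date $1,220.70.
Claim 3 — $12,301: deductible met; 15% of $12,301 = $1,845.15. Adding that to $1,220.70 gives $3,065.85, past the $2,175 cap; patient pays only $2,175 − $1,220.70 = $954.30.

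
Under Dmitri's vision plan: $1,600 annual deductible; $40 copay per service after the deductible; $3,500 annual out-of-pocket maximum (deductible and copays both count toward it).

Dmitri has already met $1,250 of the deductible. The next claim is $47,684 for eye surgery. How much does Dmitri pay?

$390

Deductible still to meet: $1,600 − $1,250 = $350.
After the $350 deductible portion, $47,684 − $350 = $47,334 is subject to the copay.
Copay on this service: $40.
So the member owes $350 + $40 = $390 before any cap.
Total out-of-pocket so far would be $1,250 + $390 = $1,640, below the $3,500 cap — no reduction.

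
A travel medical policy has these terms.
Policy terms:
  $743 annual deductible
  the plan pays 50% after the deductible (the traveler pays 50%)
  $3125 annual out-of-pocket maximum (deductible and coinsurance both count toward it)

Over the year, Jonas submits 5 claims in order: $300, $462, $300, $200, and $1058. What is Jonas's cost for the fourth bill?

$100

Bill 1, $300: entire amount goes to the deductible. Traveler pays $300; OOP now $300.
Bill 2, $462: $443 finishes the deductible; $19 goes to coinsurance; traveler's 50% is $9.50. Cost to traveler: $452.50. OOP to date $752.50.
Bill 3, $300: 50% coinsurance on $300 = $150. Cost to traveler: $150. OOP to date $902.50.
Bill 4, $200: deductible already satisfied, so traveler's share is 50% × $200 = $100. Traveler owes $100 (running OOP $1002.50).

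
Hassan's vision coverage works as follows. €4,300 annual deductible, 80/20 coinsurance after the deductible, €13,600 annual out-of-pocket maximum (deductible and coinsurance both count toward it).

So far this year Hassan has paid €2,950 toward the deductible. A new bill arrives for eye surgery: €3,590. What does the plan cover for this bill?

Remaining deductible: €4,300 − €2,950 = €1,350.
That leaves €3,590 − €1,350 = €2,240 for coinsurance.
Coinsurance: €2,240 × 20% = €448.
That puts the member's cost at €1,350 + €448 = €1,798 before any cap.
Total out-of-pocket so far would be €2,950 + €1,798 = €4,748, below the €13,600 cap — no reduction.
Insurer pays the balance: €3,590 − €1,798 = €1,792.

€1,792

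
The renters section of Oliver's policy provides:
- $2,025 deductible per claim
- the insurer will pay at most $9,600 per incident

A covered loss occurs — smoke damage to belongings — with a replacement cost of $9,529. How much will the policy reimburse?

After the deductible, $9,529 − $2,025 = $7,504 remains.
That's under the $9,600 cap, so the insurer reimburses the full $7,504.

$7,504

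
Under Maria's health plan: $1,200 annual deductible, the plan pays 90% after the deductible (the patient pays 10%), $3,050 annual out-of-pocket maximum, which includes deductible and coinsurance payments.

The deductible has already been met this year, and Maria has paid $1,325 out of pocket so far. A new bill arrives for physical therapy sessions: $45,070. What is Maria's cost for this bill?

With the deductible met, the entire $45,070 is subject to coinsurance.
Patient's 10% share of $45,070 is $4,507.
Year-to-date out-of-pocket would reach $1,325 + $4,507 = $5,832, above the $3,050 maximum, so the patient pays only $3,050 − $1,325 = $1,725.

$1,725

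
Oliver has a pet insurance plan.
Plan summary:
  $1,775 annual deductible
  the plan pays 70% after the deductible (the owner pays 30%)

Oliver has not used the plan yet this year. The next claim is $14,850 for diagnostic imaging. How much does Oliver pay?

The full $1,775 deductible is still open; $1,775 of this bill applies to it.
That leaves $14,850 − $1,775 = $13,075 for coinsurance.
30% of $13,075 = $3,922.50 falls to the owner.
Owner responsibility: $1,775 + $3,922.50 = $5,697.50.

$5,697.50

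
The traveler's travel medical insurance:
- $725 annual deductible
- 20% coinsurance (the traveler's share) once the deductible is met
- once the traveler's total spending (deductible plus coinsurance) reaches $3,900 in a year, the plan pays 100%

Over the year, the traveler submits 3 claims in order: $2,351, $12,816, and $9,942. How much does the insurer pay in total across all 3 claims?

Bill 1, $2,351: $725 finishes the deductible; $1,626 goes to coinsurance; 20% of $1,626 = $325.20. Traveler pays $1,050.20; OOP now $1,050.20. Plan pays $2,351 − $1,050.20 = $1,300.80.
Bill 2, $12,816: deductible met; 20% of $12,816 = $2,563.20. Traveler owes $2,563.20 (running OOP $3,613.40). Insurer: $12,816 − $2,563.20 = $10,252.80.
Bill 3, $9,942: 20% coinsurance on $9,942 = $1,988.40. OOP would hit $5,601.80 > $3,900, so the cap limits the traveler to $3,900 − $3,613.40 = $286.60. Plan pays $9,942 − $286.60 = $9,655.40.
Insurer total = bills − traveler's total = $25,109 − $3,900 = $21,209.

$21,209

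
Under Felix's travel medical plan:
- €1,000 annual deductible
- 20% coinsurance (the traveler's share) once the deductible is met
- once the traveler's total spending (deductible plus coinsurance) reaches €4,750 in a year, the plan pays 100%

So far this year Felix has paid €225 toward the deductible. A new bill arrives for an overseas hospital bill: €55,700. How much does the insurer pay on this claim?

€51,175

Remaining deductible: €1,000 − €225 = €775.
After the €775 deductible portion, €55,700 − €775 = €54,925 is subject to coinsurance.
Coinsurance: €54,925 × 20% = €10,985.
Traveler responsibility before any cap: €775 + €10,985 = €11,760.
Year-to-date out-of-pocket would reach €225 + €11,760 = €11,985, above the €4,750 maximum, so the traveler pays only €4,750 − €225 = €4,525.
The plan picks up €55,700 − €4,525 = €51,175.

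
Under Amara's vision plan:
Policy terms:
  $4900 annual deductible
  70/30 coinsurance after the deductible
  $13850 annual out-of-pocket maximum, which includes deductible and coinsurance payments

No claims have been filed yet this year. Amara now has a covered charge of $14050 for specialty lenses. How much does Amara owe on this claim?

Deductible not yet touched, so the first $4900 of the bill goes to the deductible.
The remaining $9150 (= $14050 − $4900) moves to coinsurance.
30% of $9150 = $2745 falls to the member.
So the member owes $4900 + $2745 = $7645 before any cap.
Cumulative spending $0 + $7645 = $7645 stays under the $13850 maximum.

$7645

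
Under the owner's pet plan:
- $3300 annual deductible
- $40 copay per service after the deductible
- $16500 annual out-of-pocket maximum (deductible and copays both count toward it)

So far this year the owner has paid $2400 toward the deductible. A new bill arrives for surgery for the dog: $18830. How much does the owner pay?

$940

Deductible still to meet: $3300 − $2400 = $900.
After the $900 deductible portion, $18830 − $900 = $17930 is subject to the copay.
Copay on this service: $40.
So the owner owes $900 + $40 = $940 before any cap.
Cumulative spending $2400 + $940 = $3340 stays under the $16500 maximum.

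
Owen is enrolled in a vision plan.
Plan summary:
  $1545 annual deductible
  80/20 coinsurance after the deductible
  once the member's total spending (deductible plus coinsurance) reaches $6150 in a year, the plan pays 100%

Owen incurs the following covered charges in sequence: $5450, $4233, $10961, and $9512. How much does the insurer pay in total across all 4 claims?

$24006

Bill 1, $5450: $1545 finishes the deductible; $3905 goes to coinsurance; member's 20% is $781. Cost to member: $2326. OOP to date $2326. Plan pays $5450 − $2326 = $3124.
Bill 2, $4233: 20% coinsurance on $4233 = $846.60. Member pays $846.60; OOP now $3172.60. Insurer: $4233 − $846.60 = $3386.40.
Bill 3, $10961: deductible already satisfied, so member's share is 20% × $10961 = $2192.20. Member pays $2192.20; OOP now $5364.80. Plan pays $10961 − $2192.20 = $8768.80.
Bill 4, $9512: 20% coinsurance on $9512 = $1902.40. OOP would hit $7267.20 > $6150, so the cap limits the member to $6150 − $5364.80 = $785.20. Plan pays $9512 − $785.20 = $8726.80.
Insurer total: $3124 + $3386.40 + $8768.80 + $8726.80 = $24006.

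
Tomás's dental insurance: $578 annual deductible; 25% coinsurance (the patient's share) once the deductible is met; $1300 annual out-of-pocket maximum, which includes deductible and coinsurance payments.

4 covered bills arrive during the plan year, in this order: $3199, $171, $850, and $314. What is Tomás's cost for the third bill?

Claim 1 — $3199: deductible takes $578, $2621 remains; patient's 25% is $655.25. Cost to patient: $1233.25. OOP to date $1233.25.
Claim 2 — $171: deductible met; 25% of $171 = $42.75. Cost to patient: $42.75. OOP to date $1276.
Claim 3 — $850: deductible already satisfied, so patient's share is 25% × $850 = $212.50. That would push OOP to $1488.50, over the $1300 cap, so patient pays $1300 − $1276 = $24.

$24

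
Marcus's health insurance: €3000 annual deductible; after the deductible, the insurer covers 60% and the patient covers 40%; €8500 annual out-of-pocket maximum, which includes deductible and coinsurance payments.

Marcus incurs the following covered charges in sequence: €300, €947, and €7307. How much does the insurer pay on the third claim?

#1 (€300): entire amount goes to the deductible. Patient owes €300 (running OOP €300). Plan pays €300 − €300 = €0.
#2 (€947): all of it applies to the deductible. Patient pays €947; OOP now €1247. Plan pays €947 − €947 = €0.
#3 (€7307): €1753 to deductible, leaving €5554; patient's 40% is €2221.60. Patient pays €3974.60; OOP now €5221.60. Insurer: €7307 − €3974.60 = €3332.40.

€3332.40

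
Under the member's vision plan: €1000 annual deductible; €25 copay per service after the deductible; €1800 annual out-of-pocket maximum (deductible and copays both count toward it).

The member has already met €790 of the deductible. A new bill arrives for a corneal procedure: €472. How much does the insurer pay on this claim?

€237

Deductible still to meet: €1000 − €790 = €210.
After the €210 deductible portion, €472 − €210 = €262 is subject to the copay.
Copay on this service: €25.
So the member owes €210 + €25 = €235 before any cap.
Total out-of-pocket so far would be €790 + €235 = €1025, below the €1800 cap — no reduction.
Insurer pays the balance: €472 − €235 = €237.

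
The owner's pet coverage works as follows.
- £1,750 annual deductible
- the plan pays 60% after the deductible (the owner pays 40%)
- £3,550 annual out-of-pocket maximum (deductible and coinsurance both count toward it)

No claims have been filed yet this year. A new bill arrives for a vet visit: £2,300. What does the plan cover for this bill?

The full £1,750 deductible is still open; £1,750 of this bill applies to it.
After the £1,750 deductible portion, £2,300 − £1,750 = £550 is subject to coinsurance.
40% of £550 = £220 falls to the owner.
Owner responsibility before any cap: £1,750 + £220 = £1,970.
Year-to-date out-of-pocket becomes £0 + £1,970 = £1,970, still under the £3,550 maximum, so no cap applies.
The insurer covers the remainder: £2,300 − £1,970 = £330.

£330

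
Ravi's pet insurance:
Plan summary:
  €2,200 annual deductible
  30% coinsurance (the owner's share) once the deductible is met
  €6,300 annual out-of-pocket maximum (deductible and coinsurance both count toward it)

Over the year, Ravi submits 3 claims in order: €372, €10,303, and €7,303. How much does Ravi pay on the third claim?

Claim 1 — €372: entire amount goes to the deductible. Owner owes €372 (running OOP €372).
Claim 2 — €10,303: €1,828 to deductible, leaving €8,475; coinsurance €8,475 × 30% = €2,542.50. Owner owes €4,370.50 (running OOP €4,742.50).
Claim 3 — €7,303: 30% coinsurance on €7,303 = €2,190.90. Adding that to €4,742.50 gives €6,933.40, past the €6,300 cap; owner pays only €6,300 − €4,742.50 = €1,557.50.

€1,557.50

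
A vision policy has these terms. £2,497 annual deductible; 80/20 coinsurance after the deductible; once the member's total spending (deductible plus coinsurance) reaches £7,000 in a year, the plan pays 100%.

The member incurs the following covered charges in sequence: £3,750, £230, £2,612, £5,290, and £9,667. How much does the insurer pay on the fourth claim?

£4,232

Bill 1, £3,750: £2,497 to deductible, leaving £1,253; member's 20% is £250.60. Member owes £2,747.60 (running OOP £2,747.60). Insurer: £3,750 − £2,747.60 = £1,002.40.
Bill 2, £230: deductible already satisfied, so member's share is 20% × £230 = £46. Member owes £46 (running OOP £2,793.60). Plan pays £230 − £46 = £184.
Bill 3, £2,612: deductible already satisfied, so member's share is 20% × £2,612 = £522.40. Member owes £522.40 (running OOP £3,316). Insurer: £2,612 − £522.40 = £2,089.60.
Bill 4, £5,290: deductible already satisfied, so member's share is 20% × £5,290 = £1,058. Member pays £1,058; OOP now £4,374. Insurer: £5,290 − £1,058 = £4,232.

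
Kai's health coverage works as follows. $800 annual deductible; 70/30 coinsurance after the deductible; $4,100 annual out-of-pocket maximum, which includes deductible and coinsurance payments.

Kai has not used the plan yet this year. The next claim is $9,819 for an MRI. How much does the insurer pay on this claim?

$6,313.30

The full $800 deductible is still open; $800 of this bill applies to it.
The remaining $9,019 (= $9,819 − $800) moves to coinsurance.
Patient's 30% share of $9,019 is $2,705.70.
So the patient owes $800 + $2,705.70 = $3,505.70 before any cap.
Total out-of-pocket so far would be $0 + $3,505.70 = $3,505.70, below the $4,100 cap — no reduction.
The plan picks up $9,819 − $3,505.70 = $6,313.30.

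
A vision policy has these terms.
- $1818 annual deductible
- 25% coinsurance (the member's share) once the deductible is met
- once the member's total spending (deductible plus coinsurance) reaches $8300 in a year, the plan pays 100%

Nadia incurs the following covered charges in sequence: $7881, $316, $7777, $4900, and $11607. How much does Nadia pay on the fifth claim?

$1718

Bill 1, $7881: deductible takes $1818, $6063 remains; member's 25% is $1515.75. Member pays $3333.75; OOP now $3333.75.
Bill 2, $316: 25% coinsurance on $316 = $79. Cost to member: $79. OOP to date $3412.75.
Bill 3, $7777: deductible met; 25% of $7777 = $1944.25. Member owes $1944.25 (running OOP $5357).
Bill 4, $4900: deductible already satisfied, so member's share is 25% × $4900 = $1225. Member owes $1225 (running OOP $6582).
Bill 5, $11607: deductible met; 25% of $11607 = $2901.75. That would push OOP to $9483.75, over the $8300 cap, so member pays $8300 − $6582 = $1718.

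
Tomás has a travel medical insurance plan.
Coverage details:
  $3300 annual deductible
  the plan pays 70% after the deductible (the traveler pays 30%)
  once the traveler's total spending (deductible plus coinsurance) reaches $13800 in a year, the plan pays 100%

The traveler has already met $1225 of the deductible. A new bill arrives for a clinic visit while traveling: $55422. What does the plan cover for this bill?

$42847

$1225 of the $3300 deductible is already met, leaving $2075.
That leaves $55422 − $2075 = $53347 for coinsurance.
Traveler's 30% share of $53347 is $16004.10.
That puts the traveler's cost at $2075 + $16004.10 = $18079.10 before any cap.
Adding $18079.10 to the $1225 already spent would give $19304.10, which exceeds the $13800 cap; the traveler pays just $13800 − $1225 = $12575.
The plan picks up $55422 − $12575 = $42847.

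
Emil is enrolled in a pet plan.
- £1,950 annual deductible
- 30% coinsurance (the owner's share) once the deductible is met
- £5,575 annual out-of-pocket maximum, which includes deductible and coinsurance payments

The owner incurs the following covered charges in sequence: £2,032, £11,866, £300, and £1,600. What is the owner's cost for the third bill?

£40.60

Bill 1, £2,032: deductible takes £1,950, £82 remains; coinsurance £82 × 30% = £24.60. Cost to owner: £1,974.60. OOP to date £1,974.60.
Bill 2, £11,866: deductible met; 30% of £11,866 = £3,559.80. Cost to owner: £3,559.80. OOP to date £5,534.40.
Bill 3, £300: 30% coinsurance on £300 = £90. Adding that to £5,534.40 gives £5,624.40, past the £5,575 cap; owner pays only £5,575 − £5,534.40 = £40.60.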